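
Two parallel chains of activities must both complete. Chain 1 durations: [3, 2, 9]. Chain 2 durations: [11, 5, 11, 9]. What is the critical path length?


Path A total = 3 + 2 + 9 = 14
Path B total = 11 + 5 + 11 + 9 = 36
Critical path = longest path = max(14, 36) = 36

36


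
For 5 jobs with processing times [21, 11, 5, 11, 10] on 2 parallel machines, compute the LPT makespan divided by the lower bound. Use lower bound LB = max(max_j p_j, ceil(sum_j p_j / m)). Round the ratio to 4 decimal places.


LPT order: [21, 11, 11, 10, 5]
Machine loads after assignment: [31, 27]
LPT makespan = 31
Lower bound = max(max_job, ceil(total/2)) = max(21, 29) = 29
Ratio = 31 / 29 = 1.069

1.069


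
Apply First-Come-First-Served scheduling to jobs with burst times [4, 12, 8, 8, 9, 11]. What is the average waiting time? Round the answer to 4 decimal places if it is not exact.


FCFS order (as given): [4, 12, 8, 8, 9, 11]
Waiting times:
  Job 1: wait = 0
  Job 2: wait = 4
  Job 3: wait = 16
  Job 4: wait = 24
  Job 5: wait = 32
  Job 6: wait = 41
Sum of waiting times = 117
Average waiting time = 117/6 = 19.5

19.5


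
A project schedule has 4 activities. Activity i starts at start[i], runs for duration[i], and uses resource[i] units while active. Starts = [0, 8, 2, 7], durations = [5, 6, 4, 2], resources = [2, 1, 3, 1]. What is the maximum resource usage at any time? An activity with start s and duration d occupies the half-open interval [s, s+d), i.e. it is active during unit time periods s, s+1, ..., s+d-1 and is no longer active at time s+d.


Each activity i is active on [start_i, start_i + duration_i).
Compute total resource usage per time slot:
  t=0: active resources = [2], total = 2
  t=1: active resources = [2], total = 2
  t=2: active resources = [2, 3], total = 5
  t=3: active resources = [2, 3], total = 5
  t=4: active resources = [2, 3], total = 5
  t=5: active resources = [3], total = 3
  t=6: active resources = [], total = 0
  t=7: active resources = [1], total = 1
  t=8: active resources = [1, 1], total = 2
  t=9: active resources = [1], total = 1
  t=10: active resources = [1], total = 1
  t=11: active resources = [1], total = 1
  t=12: active resources = [1], total = 1
  t=13: active resources = [1], total = 1
Peak resource demand = 5

5


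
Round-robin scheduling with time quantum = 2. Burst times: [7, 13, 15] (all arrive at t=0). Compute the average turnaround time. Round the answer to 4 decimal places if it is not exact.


Time quantum = 2
Execution trace:
  J1 runs 2 units, time = 2
  J2 runs 2 units, time = 4
  J3 runs 2 units, time = 6
  J1 runs 2 units, time = 8
  J2 runs 2 units, time = 10
  J3 runs 2 units, time = 12
  J1 runs 2 units, time = 14
  J2 runs 2 units, time = 16
  J3 runs 2 units, time = 18
  J1 runs 1 units, time = 19
  J2 runs 2 units, time = 21
  J3 runs 2 units, time = 23
  J2 runs 2 units, time = 25
  J3 runs 2 units, time = 27
  J2 runs 2 units, time = 29
  J3 runs 2 units, time = 31
  J2 runs 1 units, time = 32
  J3 runs 2 units, time = 34
  J3 runs 1 units, time = 35
Finish times: [19, 32, 35]
Average turnaround = 86/3 = 28.6667

28.6667


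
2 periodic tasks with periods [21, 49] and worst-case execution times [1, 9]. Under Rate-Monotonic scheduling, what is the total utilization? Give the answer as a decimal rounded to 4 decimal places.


Compute individual utilizations (exact fractions):
  Task 1: C/T = 1/21 (approx. 0.0476)
  Task 2: C/T = 9/49 (approx. 0.1837)
Total utilization U = 1/21 + 9/49 = 34/147
Rounded to 4 decimal places: U = 0.2313
RM (Liu & Layland) bound for 2 tasks = 0.828427; compare with U = 34/147 (approx. 0.231293)
U <= bound, so schedulable by RM sufficient condition.

0.2313


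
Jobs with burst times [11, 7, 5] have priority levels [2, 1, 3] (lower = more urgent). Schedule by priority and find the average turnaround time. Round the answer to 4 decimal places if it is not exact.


Sort by priority (ascending = highest first):
Order: [(1, 7), (2, 11), (3, 5)]
Completion times:
  Priority 1, burst=7, C=7
  Priority 2, burst=11, C=18
  Priority 3, burst=5, C=23
Average turnaround = 48/3 = 16.0

16.0


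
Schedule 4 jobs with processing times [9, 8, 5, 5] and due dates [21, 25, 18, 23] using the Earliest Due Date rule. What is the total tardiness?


Sort by due date (EDD order): [(5, 18), (9, 21), (5, 23), (8, 25)]
Compute completion times and tardiness:
  Job 1: p=5, d=18, C=5, tardiness=max(0,5-18)=0
  Job 2: p=9, d=21, C=14, tardiness=max(0,14-21)=0
  Job 3: p=5, d=23, C=19, tardiness=max(0,19-23)=0
  Job 4: p=8, d=25, C=27, tardiness=max(0,27-25)=2
Total tardiness = 2

2


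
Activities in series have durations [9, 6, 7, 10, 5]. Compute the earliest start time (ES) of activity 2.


Activity 2 starts after activities 1 through 1 complete.
Predecessor durations: [9]
ES = 9 = 9

9


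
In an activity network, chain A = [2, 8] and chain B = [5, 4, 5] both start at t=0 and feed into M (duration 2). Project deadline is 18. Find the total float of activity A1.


Forward pass: ES(A1) = sum of predecessors on chain A = 0
EF = ES + duration = 0 + 2 = 2
Backward pass: LF(M) = deadline = 18; LS(M) = 18 - 2 = 16
LF(A1) = LS(M) - sum(successors on chain A) = 16 - 8 = 8
LS = LF - duration = 8 - 2 = 6
Total float = LS - ES = 6 - 0 = 6

6


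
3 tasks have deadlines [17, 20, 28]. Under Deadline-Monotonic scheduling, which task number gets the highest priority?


Sort tasks by relative deadline (ascending):
  Task 1: deadline = 17
  Task 2: deadline = 20
  Task 3: deadline = 28
Priority order (highest first): [1, 2, 3]
Highest priority task = 1

1


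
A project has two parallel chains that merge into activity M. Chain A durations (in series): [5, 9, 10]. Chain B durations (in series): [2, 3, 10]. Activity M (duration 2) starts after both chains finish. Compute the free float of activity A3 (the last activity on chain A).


ES(A3) = sum of predecessors on chain A = 14
EF(A3) = ES + duration = 14 + 10 = 24
Successor of A3 is M. ES(M) = max(sum(A), sum(B)) = max(24, 15) = 24
Free float = ES(successor) - EF(current) = 24 - 24 = 0

0


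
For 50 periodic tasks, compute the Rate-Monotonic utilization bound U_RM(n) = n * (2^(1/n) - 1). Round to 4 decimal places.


Compute 2^(1/50) = 1.0139594798
Subtract 1: 1.0139594798 - 1 = 0.0139594798
Multiply by n: 50 * 0.0139594798 = 0.6979739900
Round to 4 dp: 0.6980

0.6980


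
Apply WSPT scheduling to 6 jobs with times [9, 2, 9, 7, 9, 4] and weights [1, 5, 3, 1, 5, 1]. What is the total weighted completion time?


Compute p/w ratios and sort ascending (WSPT): [(2, 5), (9, 5), (9, 3), (4, 1), (7, 1), (9, 1)]
Compute weighted completion times:
  Job (p=2,w=5): C=2, w*C=5*2=10
  Job (p=9,w=5): C=11, w*C=5*11=55
  Job (p=9,w=3): C=20, w*C=3*20=60
  Job (p=4,w=1): C=24, w*C=1*24=24
  Job (p=7,w=1): C=31, w*C=1*31=31
  Job (p=9,w=1): C=40, w*C=1*40=40
Total weighted completion time = 220

220


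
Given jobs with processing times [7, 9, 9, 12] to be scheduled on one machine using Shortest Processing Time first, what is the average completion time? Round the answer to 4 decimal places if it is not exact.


Sort jobs by processing time (SPT order): [7, 9, 9, 12]
Compute completion times sequentially:
  Job 1: processing = 7, completes at 7
  Job 2: processing = 9, completes at 16
  Job 3: processing = 9, completes at 25
  Job 4: processing = 12, completes at 37
Sum of completion times = 85
Average completion time = 85/4 = 21.25

21.25


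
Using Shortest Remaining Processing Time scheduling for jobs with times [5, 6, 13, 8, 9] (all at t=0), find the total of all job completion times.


Since all jobs arrive at t=0, SRPT equals SPT ordering.
SPT order: [5, 6, 8, 9, 13]
Completion times:
  Job 1: p=5, C=5
  Job 2: p=6, C=11
  Job 3: p=8, C=19
  Job 4: p=9, C=28
  Job 5: p=13, C=41
Total completion time = 5 + 11 + 19 + 28 + 41 = 104

104


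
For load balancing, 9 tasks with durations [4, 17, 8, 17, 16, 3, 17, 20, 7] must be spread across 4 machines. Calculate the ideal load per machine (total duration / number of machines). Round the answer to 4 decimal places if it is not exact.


Total processing time = 4 + 17 + 8 + 17 + 16 + 3 + 17 + 20 + 7 = 109
Number of machines = 4
Ideal balanced load = 109 / 4 = 27.25

27.25


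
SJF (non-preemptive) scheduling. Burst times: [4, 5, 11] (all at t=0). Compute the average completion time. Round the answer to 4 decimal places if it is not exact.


SJF order (ascending): [4, 5, 11]
Completion times:
  Job 1: burst=4, C=4
  Job 2: burst=5, C=9
  Job 3: burst=11, C=20
Average completion = 33/3 = 11.0

11.0


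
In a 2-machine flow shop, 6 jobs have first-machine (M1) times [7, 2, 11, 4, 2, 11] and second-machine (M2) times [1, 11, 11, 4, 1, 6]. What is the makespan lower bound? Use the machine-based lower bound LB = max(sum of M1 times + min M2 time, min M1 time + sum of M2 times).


LB1 = sum(M1 times) + min(M2 times) = 37 + 1 = 38
LB2 = min(M1 times) + sum(M2 times) = 2 + 34 = 36
Lower bound = max(LB1, LB2) = max(38, 36) = 38

38


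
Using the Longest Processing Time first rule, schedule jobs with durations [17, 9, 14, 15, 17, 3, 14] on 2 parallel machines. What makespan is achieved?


Sort jobs in decreasing order (LPT): [17, 17, 15, 14, 14, 9, 3]
Assign each job to the least loaded machine:
  Machine 1: jobs [17, 15, 9, 3], load = 44
  Machine 2: jobs [17, 14, 14], load = 45
Makespan = max load = 45

45


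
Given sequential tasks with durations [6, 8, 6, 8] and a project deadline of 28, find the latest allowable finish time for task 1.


LF(activity 1) = deadline - sum of successor durations
Successors: activities 2 through 4 with durations [8, 6, 8]
Sum of successor durations = 22
LF = 28 - 22 = 6

6


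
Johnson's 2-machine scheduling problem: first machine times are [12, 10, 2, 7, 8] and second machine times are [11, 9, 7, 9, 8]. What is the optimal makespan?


Apply Johnson's rule:
  Group 1 (a <= b): [(3, 2, 7), (4, 7, 9), (5, 8, 8)]
  Group 2 (a > b): [(1, 12, 11), (2, 10, 9)]
Optimal job order: [3, 4, 5, 1, 2]
Schedule:
  Job 3: M1 done at 2, M2 done at 9
  Job 4: M1 done at 9, M2 done at 18
  Job 5: M1 done at 17, M2 done at 26
  Job 1: M1 done at 29, M2 done at 40
  Job 2: M1 done at 39, M2 done at 49
Makespan = 49

49


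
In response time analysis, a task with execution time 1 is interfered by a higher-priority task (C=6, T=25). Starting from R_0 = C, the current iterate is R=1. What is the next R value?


R_next = C + ceil(R_prev / T_hp) * C_hp
ceil(1 / 25) = ceil(0.04) = 1
Interference = 1 * 6 = 6
R_next = 1 + 6 = 7

7


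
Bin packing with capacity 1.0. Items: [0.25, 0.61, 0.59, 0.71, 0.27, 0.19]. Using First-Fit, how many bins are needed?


Place items sequentially using First-Fit:
  Item 0.25 -> new Bin 1
  Item 0.61 -> Bin 1 (now 0.86)
  Item 0.59 -> new Bin 2
  Item 0.71 -> new Bin 3
  Item 0.27 -> Bin 2 (now 0.86)
  Item 0.19 -> Bin 3 (now 0.9)
Total bins used = 3

3


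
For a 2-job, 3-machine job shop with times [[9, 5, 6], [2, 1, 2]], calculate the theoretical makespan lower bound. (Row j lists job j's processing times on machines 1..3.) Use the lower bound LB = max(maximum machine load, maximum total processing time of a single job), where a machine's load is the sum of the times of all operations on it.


Machine loads:
  Machine 1: 9 + 2 = 11
  Machine 2: 5 + 1 = 6
  Machine 3: 6 + 2 = 8
Max machine load = 11
Job totals:
  Job 1: 20
  Job 2: 5
Max job total = 20
Lower bound = max(11, 20) = 20

20


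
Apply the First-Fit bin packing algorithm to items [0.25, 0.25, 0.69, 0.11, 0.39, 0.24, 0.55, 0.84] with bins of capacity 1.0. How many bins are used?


Place items sequentially using First-Fit:
  Item 0.25 -> new Bin 1
  Item 0.25 -> Bin 1 (now 0.5)
  Item 0.69 -> new Bin 2
  Item 0.11 -> Bin 1 (now 0.61)
  Item 0.39 -> Bin 1 (now 1.0)
  Item 0.24 -> Bin 2 (now 0.93)
  Item 0.55 -> new Bin 3
  Item 0.84 -> new Bin 4
Total bins used = 4

4


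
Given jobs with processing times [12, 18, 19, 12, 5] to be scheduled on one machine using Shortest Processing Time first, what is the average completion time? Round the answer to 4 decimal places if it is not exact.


Sort jobs by processing time (SPT order): [5, 12, 12, 18, 19]
Compute completion times sequentially:
  Job 1: processing = 5, completes at 5
  Job 2: processing = 12, completes at 17
  Job 3: processing = 12, completes at 29
  Job 4: processing = 18, completes at 47
  Job 5: processing = 19, completes at 66
Sum of completion times = 164
Average completion time = 164/5 = 32.8

32.8


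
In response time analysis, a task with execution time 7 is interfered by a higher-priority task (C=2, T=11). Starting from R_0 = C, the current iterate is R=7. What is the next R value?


R_next = C + ceil(R_prev / T_hp) * C_hp
ceil(7 / 11) = ceil(0.6364) = 1
Interference = 1 * 2 = 2
R_next = 7 + 2 = 9

9


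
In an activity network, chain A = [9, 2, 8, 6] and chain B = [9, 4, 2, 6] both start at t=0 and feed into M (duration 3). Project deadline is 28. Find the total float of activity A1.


Forward pass: ES(A1) = sum of predecessors on chain A = 0
EF = ES + duration = 0 + 9 = 9
Backward pass: LF(M) = deadline = 28; LS(M) = 28 - 3 = 25
LF(A1) = LS(M) - sum(successors on chain A) = 25 - 16 = 9
LS = LF - duration = 9 - 9 = 0
Total float = LS - ES = 0 - 0 = 0

0


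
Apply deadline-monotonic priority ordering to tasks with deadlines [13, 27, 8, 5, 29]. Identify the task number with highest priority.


Sort tasks by relative deadline (ascending):
  Task 4: deadline = 5
  Task 3: deadline = 8
  Task 1: deadline = 13
  Task 2: deadline = 27
  Task 5: deadline = 29
Priority order (highest first): [4, 3, 1, 2, 5]
Highest priority task = 4

4


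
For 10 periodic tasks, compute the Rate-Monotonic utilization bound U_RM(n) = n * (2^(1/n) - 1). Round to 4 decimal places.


Compute 2^(1/10) = 1.0717734625
Subtract 1: 1.0717734625 - 1 = 0.0717734625
Multiply by n: 10 * 0.0717734625 = 0.7177346250
Round to 4 dp: 0.7177

0.7177


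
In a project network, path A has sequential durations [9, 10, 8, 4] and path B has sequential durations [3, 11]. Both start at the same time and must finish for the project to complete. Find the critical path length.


Path A total = 9 + 10 + 8 + 4 = 31
Path B total = 3 + 11 = 14
Critical path = longest path = max(31, 14) = 31

31


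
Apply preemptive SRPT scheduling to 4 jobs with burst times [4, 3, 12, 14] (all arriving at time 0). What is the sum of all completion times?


Since all jobs arrive at t=0, SRPT equals SPT ordering.
SPT order: [3, 4, 12, 14]
Completion times:
  Job 1: p=3, C=3
  Job 2: p=4, C=7
  Job 3: p=12, C=19
  Job 4: p=14, C=33
Total completion time = 3 + 7 + 19 + 33 = 62

62


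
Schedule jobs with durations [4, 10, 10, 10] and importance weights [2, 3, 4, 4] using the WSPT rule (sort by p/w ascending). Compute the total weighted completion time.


Compute p/w ratios and sort ascending (WSPT): [(4, 2), (10, 4), (10, 4), (10, 3)]
Compute weighted completion times:
  Job (p=4,w=2): C=4, w*C=2*4=8
  Job (p=10,w=4): C=14, w*C=4*14=56
  Job (p=10,w=4): C=24, w*C=4*24=96
  Job (p=10,w=3): C=34, w*C=3*34=102
Total weighted completion time = 262

262


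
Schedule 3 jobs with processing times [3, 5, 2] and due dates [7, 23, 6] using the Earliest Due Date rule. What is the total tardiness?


Sort by due date (EDD order): [(2, 6), (3, 7), (5, 23)]
Compute completion times and tardiness:
  Job 1: p=2, d=6, C=2, tardiness=max(0,2-6)=0
  Job 2: p=3, d=7, C=5, tardiness=max(0,5-7)=0
  Job 3: p=5, d=23, C=10, tardiness=max(0,10-23)=0
Total tardiness = 0

0


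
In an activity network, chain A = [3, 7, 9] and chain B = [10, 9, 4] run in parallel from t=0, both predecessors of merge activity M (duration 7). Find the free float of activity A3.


ES(A3) = sum of predecessors on chain A = 10
EF(A3) = ES + duration = 10 + 9 = 19
Successor of A3 is M. ES(M) = max(sum(A), sum(B)) = max(19, 23) = 23
Free float = ES(successor) - EF(current) = 23 - 19 = 4

4


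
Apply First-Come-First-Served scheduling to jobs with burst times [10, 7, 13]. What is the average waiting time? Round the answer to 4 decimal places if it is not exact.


FCFS order (as given): [10, 7, 13]
Waiting times:
  Job 1: wait = 0
  Job 2: wait = 10
  Job 3: wait = 17
Sum of waiting times = 27
Average waiting time = 27/3 = 9.0

9.0


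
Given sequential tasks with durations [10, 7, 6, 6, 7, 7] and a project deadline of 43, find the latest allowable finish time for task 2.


LF(activity 2) = deadline - sum of successor durations
Successors: activities 3 through 6 with durations [6, 6, 7, 7]
Sum of successor durations = 26
LF = 43 - 26 = 17

17


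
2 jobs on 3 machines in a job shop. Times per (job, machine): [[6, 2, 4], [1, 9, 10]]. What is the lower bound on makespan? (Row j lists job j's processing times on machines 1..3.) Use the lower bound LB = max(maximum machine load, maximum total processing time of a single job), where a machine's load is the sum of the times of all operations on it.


Machine loads:
  Machine 1: 6 + 1 = 7
  Machine 2: 2 + 9 = 11
  Machine 3: 4 + 10 = 14
Max machine load = 14
Job totals:
  Job 1: 12
  Job 2: 20
Max job total = 20
Lower bound = max(14, 20) = 20

20


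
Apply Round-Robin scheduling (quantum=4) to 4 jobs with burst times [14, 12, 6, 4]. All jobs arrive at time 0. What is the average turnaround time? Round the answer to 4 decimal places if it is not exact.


Time quantum = 4
Execution trace:
  J1 runs 4 units, time = 4
  J2 runs 4 units, time = 8
  J3 runs 4 units, time = 12
  J4 runs 4 units, time = 16
  J1 runs 4 units, time = 20
  J2 runs 4 units, time = 24
  J3 runs 2 units, time = 26
  J1 runs 4 units, time = 30
  J2 runs 4 units, time = 34
  J1 runs 2 units, time = 36
Finish times: [36, 34, 26, 16]
Average turnaround = 112/4 = 28.0

28.0


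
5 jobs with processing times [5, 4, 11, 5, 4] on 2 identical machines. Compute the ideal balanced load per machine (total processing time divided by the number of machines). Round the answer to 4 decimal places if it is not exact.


Total processing time = 5 + 4 + 11 + 5 + 4 = 29
Number of machines = 2
Ideal balanced load = 29 / 2 = 14.5

14.5


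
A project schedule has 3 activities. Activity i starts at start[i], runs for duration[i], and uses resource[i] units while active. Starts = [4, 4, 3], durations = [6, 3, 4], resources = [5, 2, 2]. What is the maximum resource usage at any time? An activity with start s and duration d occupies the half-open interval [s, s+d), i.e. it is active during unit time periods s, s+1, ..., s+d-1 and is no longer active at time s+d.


Each activity i is active on [start_i, start_i + duration_i).
Compute total resource usage per time slot:
  t=0: active resources = [], total = 0
  t=1: active resources = [], total = 0
  t=2: active resources = [], total = 0
  t=3: active resources = [2], total = 2
  t=4: active resources = [5, 2, 2], total = 9
  t=5: active resources = [5, 2, 2], total = 9
  t=6: active resources = [5, 2, 2], total = 9
  t=7: active resources = [5], total = 5
  t=8: active resources = [5], total = 5
  t=9: active resources = [5], total = 5
Peak resource demand = 9

9


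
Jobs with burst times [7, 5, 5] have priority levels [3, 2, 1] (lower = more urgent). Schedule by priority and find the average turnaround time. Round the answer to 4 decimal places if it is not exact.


Sort by priority (ascending = highest first):
Order: [(1, 5), (2, 5), (3, 7)]
Completion times:
  Priority 1, burst=5, C=5
  Priority 2, burst=5, C=10
  Priority 3, burst=7, C=17
Average turnaround = 32/3 = 10.6667

10.6667


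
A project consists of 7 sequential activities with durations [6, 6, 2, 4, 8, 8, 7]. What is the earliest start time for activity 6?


Activity 6 starts after activities 1 through 5 complete.
Predecessor durations: [6, 6, 2, 4, 8]
ES = 6 + 6 + 2 + 4 + 8 = 26

26


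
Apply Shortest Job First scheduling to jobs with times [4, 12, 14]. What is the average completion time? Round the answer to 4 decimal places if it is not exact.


SJF order (ascending): [4, 12, 14]
Completion times:
  Job 1: burst=4, C=4
  Job 2: burst=12, C=16
  Job 3: burst=14, C=30
Average completion = 50/3 = 16.6667

16.6667


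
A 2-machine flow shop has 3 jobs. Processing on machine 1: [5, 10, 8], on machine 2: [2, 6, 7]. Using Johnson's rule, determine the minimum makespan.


Apply Johnson's rule:
  Group 1 (a <= b): []
  Group 2 (a > b): [(3, 8, 7), (2, 10, 6), (1, 5, 2)]
Optimal job order: [3, 2, 1]
Schedule:
  Job 3: M1 done at 8, M2 done at 15
  Job 2: M1 done at 18, M2 done at 24
  Job 1: M1 done at 23, M2 done at 26
Makespan = 26

26


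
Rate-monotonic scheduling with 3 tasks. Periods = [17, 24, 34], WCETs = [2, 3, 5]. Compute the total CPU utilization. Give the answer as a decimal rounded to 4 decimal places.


Compute individual utilizations (exact fractions):
  Task 1: C/T = 2/17 (approx. 0.1176)
  Task 2: C/T = 3/24 = 1/8 (approx. 0.125)
  Task 3: C/T = 5/34 (approx. 0.1471)
Total utilization U = 2/17 + 1/8 + 5/34 = 53/136
Rounded to 4 decimal places: U = 0.3897
RM (Liu & Layland) bound for 3 tasks = 0.779763; compare with U = 53/136 (approx. 0.389706)
U <= bound, so schedulable by RM sufficient condition.

0.3897


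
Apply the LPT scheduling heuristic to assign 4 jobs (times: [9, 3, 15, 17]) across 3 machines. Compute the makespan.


Sort jobs in decreasing order (LPT): [17, 15, 9, 3]
Assign each job to the least loaded machine:
  Machine 1: jobs [17], load = 17
  Machine 2: jobs [15], load = 15
  Machine 3: jobs [9, 3], load = 12
Makespan = max load = 17

17


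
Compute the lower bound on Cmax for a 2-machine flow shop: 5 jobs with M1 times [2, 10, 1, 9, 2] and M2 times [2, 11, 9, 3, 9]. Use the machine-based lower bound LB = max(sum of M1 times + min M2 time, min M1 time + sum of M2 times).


LB1 = sum(M1 times) + min(M2 times) = 24 + 2 = 26
LB2 = min(M1 times) + sum(M2 times) = 1 + 34 = 35
Lower bound = max(LB1, LB2) = max(26, 35) = 35

35


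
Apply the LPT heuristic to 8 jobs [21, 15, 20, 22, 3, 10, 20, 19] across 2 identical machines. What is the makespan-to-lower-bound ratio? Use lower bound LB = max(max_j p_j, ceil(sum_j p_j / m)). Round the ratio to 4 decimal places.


LPT order: [22, 21, 20, 20, 19, 15, 10, 3]
Machine loads after assignment: [67, 63]
LPT makespan = 67
Lower bound = max(max_job, ceil(total/2)) = max(22, 65) = 65
Ratio = 67 / 65 = 1.0308

1.0308


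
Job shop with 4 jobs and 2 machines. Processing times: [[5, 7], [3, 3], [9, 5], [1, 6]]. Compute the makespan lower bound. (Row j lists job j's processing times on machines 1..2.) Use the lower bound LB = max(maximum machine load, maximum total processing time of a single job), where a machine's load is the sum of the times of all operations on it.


Machine loads:
  Machine 1: 5 + 3 + 9 + 1 = 18
  Machine 2: 7 + 3 + 5 + 6 = 21
Max machine load = 21
Job totals:
  Job 1: 12
  Job 2: 6
  Job 3: 14
  Job 4: 7
Max job total = 14
Lower bound = max(21, 14) = 21

21


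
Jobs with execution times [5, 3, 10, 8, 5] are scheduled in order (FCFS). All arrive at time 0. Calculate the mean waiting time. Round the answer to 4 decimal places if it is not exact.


FCFS order (as given): [5, 3, 10, 8, 5]
Waiting times:
  Job 1: wait = 0
  Job 2: wait = 5
  Job 3: wait = 8
  Job 4: wait = 18
  Job 5: wait = 26
Sum of waiting times = 57
Average waiting time = 57/5 = 11.4

11.4


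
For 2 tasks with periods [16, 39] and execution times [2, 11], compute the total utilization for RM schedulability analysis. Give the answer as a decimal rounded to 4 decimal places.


Compute individual utilizations (exact fractions):
  Task 1: C/T = 2/16 = 1/8 (approx. 0.125)
  Task 2: C/T = 11/39 (approx. 0.2821)
Total utilization U = 1/8 + 11/39 = 127/312
Rounded to 4 decimal places: U = 0.4071
RM (Liu & Layland) bound for 2 tasks = 0.828427; compare with U = 127/312 (approx. 0.407051)
U <= bound, so schedulable by RM sufficient condition.

0.4071


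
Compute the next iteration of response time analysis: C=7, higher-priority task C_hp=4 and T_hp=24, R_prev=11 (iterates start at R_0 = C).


R_next = C + ceil(R_prev / T_hp) * C_hp
ceil(11 / 24) = ceil(0.4583) = 1
Interference = 1 * 4 = 4
R_next = 7 + 4 = 11
R_next = R_prev, so the iteration has converged (response time = 11).

11


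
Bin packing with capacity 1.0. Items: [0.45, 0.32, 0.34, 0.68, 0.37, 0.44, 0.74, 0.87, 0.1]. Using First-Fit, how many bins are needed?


Place items sequentially using First-Fit:
  Item 0.45 -> new Bin 1
  Item 0.32 -> Bin 1 (now 0.77)
  Item 0.34 -> new Bin 2
  Item 0.68 -> new Bin 3
  Item 0.37 -> Bin 2 (now 0.71)
  Item 0.44 -> new Bin 4
  Item 0.74 -> new Bin 5
  Item 0.87 -> new Bin 6
  Item 0.1 -> Bin 1 (now 0.87)
Total bins used = 6

6


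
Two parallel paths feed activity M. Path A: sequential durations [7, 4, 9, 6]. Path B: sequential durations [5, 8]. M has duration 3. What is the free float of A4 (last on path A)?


ES(A4) = sum of predecessors on chain A = 20
EF(A4) = ES + duration = 20 + 6 = 26
Successor of A4 is M. ES(M) = max(sum(A), sum(B)) = max(26, 13) = 26
Free float = ES(successor) - EF(current) = 26 - 26 = 0

0


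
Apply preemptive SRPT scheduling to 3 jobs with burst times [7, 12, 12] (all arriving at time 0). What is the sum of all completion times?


Since all jobs arrive at t=0, SRPT equals SPT ordering.
SPT order: [7, 12, 12]
Completion times:
  Job 1: p=7, C=7
  Job 2: p=12, C=19
  Job 3: p=12, C=31
Total completion time = 7 + 19 + 31 = 57

57


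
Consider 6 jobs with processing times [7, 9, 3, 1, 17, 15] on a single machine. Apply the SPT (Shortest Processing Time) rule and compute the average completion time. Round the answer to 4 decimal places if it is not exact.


Sort jobs by processing time (SPT order): [1, 3, 7, 9, 15, 17]
Compute completion times sequentially:
  Job 1: processing = 1, completes at 1
  Job 2: processing = 3, completes at 4
  Job 3: processing = 7, completes at 11
  Job 4: processing = 9, completes at 20
  Job 5: processing = 15, completes at 35
  Job 6: processing = 17, completes at 52
Sum of completion times = 123
Average completion time = 123/6 = 20.5

20.5


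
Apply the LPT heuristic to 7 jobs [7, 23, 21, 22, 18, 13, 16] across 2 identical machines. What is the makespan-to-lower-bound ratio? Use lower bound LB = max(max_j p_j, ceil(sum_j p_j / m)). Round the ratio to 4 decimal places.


LPT order: [23, 22, 21, 18, 16, 13, 7]
Machine loads after assignment: [57, 63]
LPT makespan = 63
Lower bound = max(max_job, ceil(total/2)) = max(23, 60) = 60
Ratio = 63 / 60 = 1.05

1.05


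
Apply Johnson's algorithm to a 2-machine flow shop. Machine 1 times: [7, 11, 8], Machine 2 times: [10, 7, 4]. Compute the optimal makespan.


Apply Johnson's rule:
  Group 1 (a <= b): [(1, 7, 10)]
  Group 2 (a > b): [(2, 11, 7), (3, 8, 4)]
Optimal job order: [1, 2, 3]
Schedule:
  Job 1: M1 done at 7, M2 done at 17
  Job 2: M1 done at 18, M2 done at 25
  Job 3: M1 done at 26, M2 done at 30
Makespan = 30

30


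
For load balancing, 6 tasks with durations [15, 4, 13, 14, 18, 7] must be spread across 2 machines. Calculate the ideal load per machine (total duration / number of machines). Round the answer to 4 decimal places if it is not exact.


Total processing time = 15 + 4 + 13 + 14 + 18 + 7 = 71
Number of machines = 2
Ideal balanced load = 71 / 2 = 35.5

35.5


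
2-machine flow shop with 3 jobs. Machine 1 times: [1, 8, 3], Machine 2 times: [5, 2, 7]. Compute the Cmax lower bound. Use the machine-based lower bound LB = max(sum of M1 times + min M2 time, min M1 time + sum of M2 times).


LB1 = sum(M1 times) + min(M2 times) = 12 + 2 = 14
LB2 = min(M1 times) + sum(M2 times) = 1 + 14 = 15
Lower bound = max(LB1, LB2) = max(14, 15) = 15

15


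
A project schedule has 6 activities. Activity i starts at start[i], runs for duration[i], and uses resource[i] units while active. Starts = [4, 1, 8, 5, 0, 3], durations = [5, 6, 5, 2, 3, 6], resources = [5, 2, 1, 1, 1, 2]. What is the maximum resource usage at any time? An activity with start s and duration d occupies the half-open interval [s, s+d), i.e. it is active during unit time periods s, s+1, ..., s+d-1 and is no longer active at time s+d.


Each activity i is active on [start_i, start_i + duration_i).
Compute total resource usage per time slot:
  t=0: active resources = [1], total = 1
  t=1: active resources = [2, 1], total = 3
  t=2: active resources = [2, 1], total = 3
  t=3: active resources = [2, 2], total = 4
  t=4: active resources = [5, 2, 2], total = 9
  t=5: active resources = [5, 2, 1, 2], total = 10
  t=6: active resources = [5, 2, 1, 2], total = 10
  t=7: active resources = [5, 2], total = 7
  t=8: active resources = [5, 1, 2], total = 8
  t=9: active resources = [1], total = 1
  t=10: active resources = [1], total = 1
  t=11: active resources = [1], total = 1
  t=12: active resources = [1], total = 1
Peak resource demand = 10

10


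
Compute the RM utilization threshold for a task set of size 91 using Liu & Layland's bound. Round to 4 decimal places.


Compute 2^(1/91) = 1.0076460851
Subtract 1: 1.0076460851 - 1 = 0.0076460851
Multiply by n: 91 * 0.0076460851 = 0.6957937441
Round to 4 dp: 0.6958

0.6958


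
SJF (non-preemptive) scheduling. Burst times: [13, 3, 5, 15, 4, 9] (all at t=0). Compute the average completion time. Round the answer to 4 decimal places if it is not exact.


SJF order (ascending): [3, 4, 5, 9, 13, 15]
Completion times:
  Job 1: burst=3, C=3
  Job 2: burst=4, C=7
  Job 3: burst=5, C=12
  Job 4: burst=9, C=21
  Job 5: burst=13, C=34
  Job 6: burst=15, C=49
Average completion = 126/6 = 21.0

21.0


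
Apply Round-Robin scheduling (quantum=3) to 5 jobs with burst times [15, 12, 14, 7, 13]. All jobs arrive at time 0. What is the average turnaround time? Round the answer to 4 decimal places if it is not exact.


Time quantum = 3
Execution trace:
  J1 runs 3 units, time = 3
  J2 runs 3 units, time = 6
  J3 runs 3 units, time = 9
  J4 runs 3 units, time = 12
  J5 runs 3 units, time = 15
  J1 runs 3 units, time = 18
  J2 runs 3 units, time = 21
  J3 runs 3 units, time = 24
  J4 runs 3 units, time = 27
  J5 runs 3 units, time = 30
  J1 runs 3 units, time = 33
  J2 runs 3 units, time = 36
  J3 runs 3 units, time = 39
  J4 runs 1 units, time = 40
  J5 runs 3 units, time = 43
  J1 runs 3 units, time = 46
  J2 runs 3 units, time = 49
  J3 runs 3 units, time = 52
  J5 runs 3 units, time = 55
  J1 runs 3 units, time = 58
  J3 runs 2 units, time = 60
  J5 runs 1 units, time = 61
Finish times: [58, 49, 60, 40, 61]
Average turnaround = 268/5 = 53.6

53.6


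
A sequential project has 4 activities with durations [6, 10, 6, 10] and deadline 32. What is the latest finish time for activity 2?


LF(activity 2) = deadline - sum of successor durations
Successors: activities 3 through 4 with durations [6, 10]
Sum of successor durations = 16
LF = 32 - 16 = 16

16


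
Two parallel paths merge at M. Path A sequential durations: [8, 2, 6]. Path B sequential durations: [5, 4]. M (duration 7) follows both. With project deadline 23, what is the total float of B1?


Forward pass: ES(B1) = sum of predecessors on chain B = 0
EF = ES + duration = 0 + 5 = 5
Backward pass: LF(M) = deadline = 23; LS(M) = 23 - 7 = 16
LF(B1) = LS(M) - sum(successors on chain B) = 16 - 4 = 12
LS = LF - duration = 12 - 5 = 7
Total float = LS - ES = 7 - 0 = 7

7


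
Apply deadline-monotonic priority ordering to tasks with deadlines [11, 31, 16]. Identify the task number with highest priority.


Sort tasks by relative deadline (ascending):
  Task 1: deadline = 11
  Task 3: deadline = 16
  Task 2: deadline = 31
Priority order (highest first): [1, 3, 2]
Highest priority task = 1

1


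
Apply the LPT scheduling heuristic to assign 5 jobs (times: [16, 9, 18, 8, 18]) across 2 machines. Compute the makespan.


Sort jobs in decreasing order (LPT): [18, 18, 16, 9, 8]
Assign each job to the least loaded machine:
  Machine 1: jobs [18, 16], load = 34
  Machine 2: jobs [18, 9, 8], load = 35
Makespan = max load = 35

35


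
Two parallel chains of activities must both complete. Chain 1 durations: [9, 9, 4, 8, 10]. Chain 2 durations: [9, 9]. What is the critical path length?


Path A total = 9 + 9 + 4 + 8 + 10 = 40
Path B total = 9 + 9 = 18
Critical path = longest path = max(40, 18) = 40

40


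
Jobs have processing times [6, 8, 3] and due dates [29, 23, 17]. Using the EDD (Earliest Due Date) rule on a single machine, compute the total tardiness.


Sort by due date (EDD order): [(3, 17), (8, 23), (6, 29)]
Compute completion times and tardiness:
  Job 1: p=3, d=17, C=3, tardiness=max(0,3-17)=0
  Job 2: p=8, d=23, C=11, tardiness=max(0,11-23)=0
  Job 3: p=6, d=29, C=17, tardiness=max(0,17-29)=0
Total tardiness = 0

0


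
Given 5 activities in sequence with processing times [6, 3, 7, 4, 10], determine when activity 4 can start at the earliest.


Activity 4 starts after activities 1 through 3 complete.
Predecessor durations: [6, 3, 7]
ES = 6 + 3 + 7 = 16

16


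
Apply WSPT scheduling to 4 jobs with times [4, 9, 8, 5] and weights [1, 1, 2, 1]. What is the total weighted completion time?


Compute p/w ratios and sort ascending (WSPT): [(4, 1), (8, 2), (5, 1), (9, 1)]
Compute weighted completion times:
  Job (p=4,w=1): C=4, w*C=1*4=4
  Job (p=8,w=2): C=12, w*C=2*12=24
  Job (p=5,w=1): C=17, w*C=1*17=17
  Job (p=9,w=1): C=26, w*C=1*26=26
Total weighted completion time = 71

71


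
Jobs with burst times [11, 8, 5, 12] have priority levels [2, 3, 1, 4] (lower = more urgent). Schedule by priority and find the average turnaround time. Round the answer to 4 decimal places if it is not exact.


Sort by priority (ascending = highest first):
Order: [(1, 5), (2, 11), (3, 8), (4, 12)]
Completion times:
  Priority 1, burst=5, C=5
  Priority 2, burst=11, C=16
  Priority 3, burst=8, C=24
  Priority 4, burst=12, C=36
Average turnaround = 81/4 = 20.25

20.25


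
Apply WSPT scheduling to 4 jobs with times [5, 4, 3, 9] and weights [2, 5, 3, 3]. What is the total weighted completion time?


Compute p/w ratios and sort ascending (WSPT): [(4, 5), (3, 3), (5, 2), (9, 3)]
Compute weighted completion times:
  Job (p=4,w=5): C=4, w*C=5*4=20
  Job (p=3,w=3): C=7, w*C=3*7=21
  Job (p=5,w=2): C=12, w*C=2*12=24
  Job (p=9,w=3): C=21, w*C=3*21=63
Total weighted completion time = 128

128


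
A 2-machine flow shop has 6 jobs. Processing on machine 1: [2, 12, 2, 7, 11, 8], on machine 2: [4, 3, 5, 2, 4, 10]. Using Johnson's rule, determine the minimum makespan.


Apply Johnson's rule:
  Group 1 (a <= b): [(1, 2, 4), (3, 2, 5), (6, 8, 10)]
  Group 2 (a > b): [(5, 11, 4), (2, 12, 3), (4, 7, 2)]
Optimal job order: [1, 3, 6, 5, 2, 4]
Schedule:
  Job 1: M1 done at 2, M2 done at 6
  Job 3: M1 done at 4, M2 done at 11
  Job 6: M1 done at 12, M2 done at 22
  Job 5: M1 done at 23, M2 done at 27
  Job 2: M1 done at 35, M2 done at 38
  Job 4: M1 done at 42, M2 done at 44
Makespan = 44

44


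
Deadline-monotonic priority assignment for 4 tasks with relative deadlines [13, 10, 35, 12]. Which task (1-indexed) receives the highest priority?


Sort tasks by relative deadline (ascending):
  Task 2: deadline = 10
  Task 4: deadline = 12
  Task 1: deadline = 13
  Task 3: deadline = 35
Priority order (highest first): [2, 4, 1, 3]
Highest priority task = 2

2


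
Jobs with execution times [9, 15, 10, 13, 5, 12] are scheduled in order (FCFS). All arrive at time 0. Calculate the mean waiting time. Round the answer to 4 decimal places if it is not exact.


FCFS order (as given): [9, 15, 10, 13, 5, 12]
Waiting times:
  Job 1: wait = 0
  Job 2: wait = 9
  Job 3: wait = 24
  Job 4: wait = 34
  Job 5: wait = 47
  Job 6: wait = 52
Sum of waiting times = 166
Average waiting time = 166/6 = 27.6667

27.6667


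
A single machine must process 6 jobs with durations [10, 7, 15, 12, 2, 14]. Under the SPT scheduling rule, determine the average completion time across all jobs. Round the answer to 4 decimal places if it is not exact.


Sort jobs by processing time (SPT order): [2, 7, 10, 12, 14, 15]
Compute completion times sequentially:
  Job 1: processing = 2, completes at 2
  Job 2: processing = 7, completes at 9
  Job 3: processing = 10, completes at 19
  Job 4: processing = 12, completes at 31
  Job 5: processing = 14, completes at 45
  Job 6: processing = 15, completes at 60
Sum of completion times = 166
Average completion time = 166/6 = 27.6667

27.6667


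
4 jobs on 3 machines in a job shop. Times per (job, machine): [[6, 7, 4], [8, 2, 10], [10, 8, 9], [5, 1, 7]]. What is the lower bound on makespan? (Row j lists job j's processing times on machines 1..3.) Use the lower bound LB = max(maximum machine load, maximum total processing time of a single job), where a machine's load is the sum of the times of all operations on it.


Machine loads:
  Machine 1: 6 + 8 + 10 + 5 = 29
  Machine 2: 7 + 2 + 8 + 1 = 18
  Machine 3: 4 + 10 + 9 + 7 = 30
Max machine load = 30
Job totals:
  Job 1: 17
  Job 2: 20
  Job 3: 27
  Job 4: 13
Max job total = 27
Lower bound = max(30, 27) = 30

30


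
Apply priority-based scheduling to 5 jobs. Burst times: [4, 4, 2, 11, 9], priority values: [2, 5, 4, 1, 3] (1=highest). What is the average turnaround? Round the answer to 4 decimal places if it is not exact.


Sort by priority (ascending = highest first):
Order: [(1, 11), (2, 4), (3, 9), (4, 2), (5, 4)]
Completion times:
  Priority 1, burst=11, C=11
  Priority 2, burst=4, C=15
  Priority 3, burst=9, C=24
  Priority 4, burst=2, C=26
  Priority 5, burst=4, C=30
Average turnaround = 106/5 = 21.2

21.2


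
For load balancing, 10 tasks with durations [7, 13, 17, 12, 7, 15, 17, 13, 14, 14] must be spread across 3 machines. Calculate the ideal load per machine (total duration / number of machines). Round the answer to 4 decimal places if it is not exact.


Total processing time = 7 + 13 + 17 + 12 + 7 + 15 + 17 + 13 + 14 + 14 = 129
Number of machines = 3
Ideal balanced load = 129 / 3 = 43.0

43.0


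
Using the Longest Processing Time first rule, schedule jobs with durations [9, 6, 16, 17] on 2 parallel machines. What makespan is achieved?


Sort jobs in decreasing order (LPT): [17, 16, 9, 6]
Assign each job to the least loaded machine:
  Machine 1: jobs [17, 6], load = 23
  Machine 2: jobs [16, 9], load = 25
Makespan = max load = 25

25


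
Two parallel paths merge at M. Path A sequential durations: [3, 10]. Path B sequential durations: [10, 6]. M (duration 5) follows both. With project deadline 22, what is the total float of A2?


Forward pass: ES(A2) = sum of predecessors on chain A = 3
EF = ES + duration = 3 + 10 = 13
Backward pass: LF(M) = deadline = 22; LS(M) = 22 - 5 = 17
LF(A2) = LS(M) - sum(successors on chain A) = 17 - 0 = 17
LS = LF - duration = 17 - 10 = 7
Total float = LS - ES = 7 - 3 = 4

4


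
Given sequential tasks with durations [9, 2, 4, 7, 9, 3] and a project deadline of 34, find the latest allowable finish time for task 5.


LF(activity 5) = deadline - sum of successor durations
Successors: activities 6 through 6 with durations [3]
Sum of successor durations = 3
LF = 34 - 3 = 31

31


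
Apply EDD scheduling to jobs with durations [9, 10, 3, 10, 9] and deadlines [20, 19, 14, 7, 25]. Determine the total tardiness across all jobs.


Sort by due date (EDD order): [(10, 7), (3, 14), (10, 19), (9, 20), (9, 25)]
Compute completion times and tardiness:
  Job 1: p=10, d=7, C=10, tardiness=max(0,10-7)=3
  Job 2: p=3, d=14, C=13, tardiness=max(0,13-14)=0
  Job 3: p=10, d=19, C=23, tardiness=max(0,23-19)=4
  Job 4: p=9, d=20, C=32, tardiness=max(0,32-20)=12
  Job 5: p=9, d=25, C=41, tardiness=max(0,41-25)=16
Total tardiness = 35

35


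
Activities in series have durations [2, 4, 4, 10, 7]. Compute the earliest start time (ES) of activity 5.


Activity 5 starts after activities 1 through 4 complete.
Predecessor durations: [2, 4, 4, 10]
ES = 2 + 4 + 4 + 10 = 20

20


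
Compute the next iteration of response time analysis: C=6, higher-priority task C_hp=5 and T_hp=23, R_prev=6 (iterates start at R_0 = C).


R_next = C + ceil(R_prev / T_hp) * C_hp
ceil(6 / 23) = ceil(0.2609) = 1
Interference = 1 * 5 = 5
R_next = 6 + 5 = 11

11
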